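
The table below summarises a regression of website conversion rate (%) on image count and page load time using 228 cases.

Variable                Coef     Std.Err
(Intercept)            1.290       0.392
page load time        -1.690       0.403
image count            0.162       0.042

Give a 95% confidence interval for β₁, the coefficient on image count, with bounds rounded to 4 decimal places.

(0.0792, 0.2448)

Read off: b = 0.162, SE = 0.042 for image count.
df = n − k − 1 = 228 − 2 − 1 = 225.
t* = t_{0.025, 225} = 1.970563.
Margin = t* × SE = 1.970563 × 0.042 = 0.082764.
CI: 0.162 ± 0.082764 → (0.0792, 0.2448).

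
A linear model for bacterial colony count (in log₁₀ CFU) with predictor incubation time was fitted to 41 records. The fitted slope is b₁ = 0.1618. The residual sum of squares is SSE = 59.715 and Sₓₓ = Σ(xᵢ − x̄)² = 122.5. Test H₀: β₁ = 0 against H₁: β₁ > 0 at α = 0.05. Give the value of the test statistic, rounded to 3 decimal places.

t = 1.447

MSE = SSE/(n − 2) = 59.715/39 = 1.53115.
SE(b₁) = √(MSE/Sₓₓ) = √(1.53115/122.5) = 0.1118.
t = 0.1618 / 0.1118 = 1.447.
df = n − 2 = 39.
One-sided p ≈ 0.0779, which is ≥ 0.05, so fail to reject H₀.
The data do not give significant evidence that the true slope on incubation time is positive.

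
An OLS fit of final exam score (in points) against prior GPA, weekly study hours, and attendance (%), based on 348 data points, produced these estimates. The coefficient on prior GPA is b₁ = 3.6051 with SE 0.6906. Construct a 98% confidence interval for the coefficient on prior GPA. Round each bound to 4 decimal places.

df = n − k − 1 = 348 − 3 − 1 = 344.
t* = t_{0.01, 344} = 2.337237.
Margin = t* × SE = 2.337237 × 0.6906 = 1.614096.
CI: 3.6051 ± 1.614096 → (1.9910, 5.2192).
With 98% confidence, each one-unit increase in prior GPA is associated with a change of between 1.9910 and 5.2192 points in final exam score, holding the other predictors fixed.

(1.9910, 5.2192)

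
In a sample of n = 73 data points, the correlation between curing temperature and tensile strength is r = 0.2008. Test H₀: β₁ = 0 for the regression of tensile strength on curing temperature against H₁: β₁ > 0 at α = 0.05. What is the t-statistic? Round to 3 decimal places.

t = r·√(n − 2)/√(1 − r²) = 0.2008·√71/√0.959679 = 1.727.
df = n − 2 = 71.
One-sided p ≈ 0.0442, which is < 0.05, so reject H₀.
There is evidence of a linear association between curing temperature and tensile strength.

t = 1.727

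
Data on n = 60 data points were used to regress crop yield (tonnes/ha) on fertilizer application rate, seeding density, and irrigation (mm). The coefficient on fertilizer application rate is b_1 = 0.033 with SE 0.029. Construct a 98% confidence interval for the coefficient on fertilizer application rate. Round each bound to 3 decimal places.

df = n − k − 1 = 60 − 3 − 1 = 56.
t* = t_{0.01, 56} = 2.394801.
Margin = t* × SE = 2.394801 × 0.029 = 0.06945.
CI: 0.033 ± 0.06945 → (-0.036, 0.102).
With 98% confidence, each one-unit increase in fertilizer application rate is associated with a change of between -0.036 and 0.102 tonnes/ha in crop yield, holding the other predictors fixed.

(-0.036, 0.102)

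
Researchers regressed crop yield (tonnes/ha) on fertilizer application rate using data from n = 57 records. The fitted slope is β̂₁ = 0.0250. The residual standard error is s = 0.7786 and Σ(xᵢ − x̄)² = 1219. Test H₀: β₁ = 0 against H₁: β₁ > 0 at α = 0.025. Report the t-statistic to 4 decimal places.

t = 1.1211

SE(β̂₁) = s/√Sₓₓ = 0.7786/√1219 = 0.0223004.
t = 0.0250 / 0.0223004 = 1.1211.
df = n − 2 = 55.
One-sided p ≈ 0.1336, which is ≥ 0.025, so fail to reject H₀.
The data do not give significant evidence that the true slope on fertilizer application rate is positive.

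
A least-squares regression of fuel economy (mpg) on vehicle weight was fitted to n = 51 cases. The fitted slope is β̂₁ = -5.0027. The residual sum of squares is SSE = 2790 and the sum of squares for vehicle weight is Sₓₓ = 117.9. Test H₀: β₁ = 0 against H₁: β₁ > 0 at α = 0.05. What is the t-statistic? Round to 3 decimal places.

t = -7.199

MSE = SSE/(n − 2) = 2790/49 = 56.9388.
SE(β̂₁) = √(MSE/Sₓₓ) = √(56.9388/117.9) = 0.69494.
t = -5.0027 / 0.69494 = -7.199.
df = n − 2 = 49.
One-sided p ≈ 1.0000, which is ≥ 0.05, so fail to reject H₀.
The data do not give significant evidence that the true slope on vehicle weight is positive.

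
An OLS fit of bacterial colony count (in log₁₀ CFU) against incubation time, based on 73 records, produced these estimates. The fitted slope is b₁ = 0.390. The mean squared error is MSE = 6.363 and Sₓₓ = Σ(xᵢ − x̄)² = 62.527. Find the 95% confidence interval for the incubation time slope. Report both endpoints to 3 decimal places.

(-0.246, 1.026)

SE(b₁) = √(MSE/Sₓₓ) = √(6.363/62.527) = 0.319005.
df = n − 2 = 71.
t* = t_{0.025, 71} = 1.993943.
Margin = t* × SE = 1.993943 × 0.319005 = 0.63608.
CI: 0.390 ± 0.63608 → (-0.246, 1.026).
With 95% confidence, each one-unit increase in incubation time is associated with a change of between -0.246 and 1.026 log₁₀ CFU in bacterial colony count.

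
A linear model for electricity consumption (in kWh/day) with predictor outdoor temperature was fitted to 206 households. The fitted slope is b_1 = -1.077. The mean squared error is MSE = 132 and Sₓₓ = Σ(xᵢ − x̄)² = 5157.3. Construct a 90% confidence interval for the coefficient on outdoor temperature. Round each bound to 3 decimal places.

(-1.341, -0.813)

SE(b_1) = √(MSE/Sₓₓ) = √(132/5157.3) = 0.159984.
df = n − 2 = 204.
t* = t_{0.05, 204} = 1.652357.
Margin = t* × SE = 1.652357 × 0.159984 = 0.26435.
CI: -1.077 ± 0.26435 → (-1.341, -0.813).
With 90% confidence, each one-unit increase in outdoor temperature is associated with a change of between -1.341 and -0.813 kWh/day in electricity consumption.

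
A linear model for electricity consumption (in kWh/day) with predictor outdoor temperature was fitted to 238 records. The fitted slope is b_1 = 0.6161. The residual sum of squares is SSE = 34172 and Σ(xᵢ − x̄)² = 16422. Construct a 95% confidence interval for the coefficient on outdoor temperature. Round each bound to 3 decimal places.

MSE = SSE/(n − 2) = 34172/236 = 144.797.
SE(b_1) = √(MSE/Sₓₓ) = √(144.797/16422) = 0.0939001.
df = n − 2 = 236.
t* = t_{0.025, 236} = 1.970067.
Margin = t* × SE = 1.970067 × 0.0939001 = 0.18499.
CI: 0.6161 ± 0.18499 → (0.431, 0.801).
With 95% confidence, each one-unit increase in outdoor temperature is associated with a change of between 0.431 and 0.801 kWh/day in electricity consumption.

(0.431, 0.801)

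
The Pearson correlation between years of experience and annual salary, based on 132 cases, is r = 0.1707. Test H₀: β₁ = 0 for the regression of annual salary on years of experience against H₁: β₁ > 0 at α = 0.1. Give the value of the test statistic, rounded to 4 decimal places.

t = 1.9753

t = r·√(n − 2)/√(1 − r²) = 0.1707·√130/√0.970862 = 1.9753.
df = n − 2 = 130.
One-sided p ≈ 0.0252, which is < 0.1, so reject H₀.
There is evidence of a linear association between years of experience and annual salary.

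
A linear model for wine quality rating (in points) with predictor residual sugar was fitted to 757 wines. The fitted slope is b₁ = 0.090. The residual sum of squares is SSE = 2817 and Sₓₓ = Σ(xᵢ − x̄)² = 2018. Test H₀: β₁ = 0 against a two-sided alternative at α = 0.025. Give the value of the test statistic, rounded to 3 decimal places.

MSE = SSE/(n − 2) = 2817/755 = 3.73113.
SE(b₁) = √(MSE/Sₓₓ) = √(3.73113/2018) = 0.0429991.
t = 0.090 / 0.0429991 = 2.093.
df = n − 2 = 755.
Two-sided p ≈ 0.0367, which is ≥ 0.025, so fail to reject H₀.
The data do not give significant evidence of an association between residual sugar and wine quality rating.

t = 2.093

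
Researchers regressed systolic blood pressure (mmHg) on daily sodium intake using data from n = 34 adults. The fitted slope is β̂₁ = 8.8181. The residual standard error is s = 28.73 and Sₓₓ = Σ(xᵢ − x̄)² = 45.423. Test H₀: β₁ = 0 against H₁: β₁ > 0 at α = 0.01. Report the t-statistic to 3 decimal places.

t = 2.069

SE(β̂₁) = s/√Sₓₓ = 28.73/√45.423 = 4.26283.
t = 8.8181 / 4.26283 = 2.069.
df = n − 2 = 32.
One-sided p ≈ 0.0234, which is ≥ 0.01, so fail to reject H₀.
The data do not give significant evidence that the true slope on daily sodium intake is positive.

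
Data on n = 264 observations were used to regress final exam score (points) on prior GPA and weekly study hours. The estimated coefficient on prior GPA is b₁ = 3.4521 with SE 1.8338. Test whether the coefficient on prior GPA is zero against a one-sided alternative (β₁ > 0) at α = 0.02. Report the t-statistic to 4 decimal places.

H₀: β₁ = 0 vs H₁: β₁ > 0.
t = (b₁ − β₁⁰)/SE = 3.4521 / 1.8338 = 1.8825.
df = n − k − 1 = 264 − 2 − 1 = 261.
One-sided p ≈ 0.0304, which is ≥ 0.02, so fail to reject H₀.
The data do not give significant evidence that the true slope on prior GPA is positive, holding the other predictors fixed.

t = 1.8825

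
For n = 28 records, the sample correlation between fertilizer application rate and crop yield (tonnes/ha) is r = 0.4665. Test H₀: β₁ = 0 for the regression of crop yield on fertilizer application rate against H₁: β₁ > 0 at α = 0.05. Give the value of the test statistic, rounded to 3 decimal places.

t = r·√(n − 2)/√(1 − r²) = 0.4665·√26/√0.782378 = 2.689.
df = n − 2 = 26.
One-sided p ≈ 0.0062, which is < 0.05, so reject H₀.
There is evidence of a linear association between fertilizer application rate and crop yield.

t = 2.689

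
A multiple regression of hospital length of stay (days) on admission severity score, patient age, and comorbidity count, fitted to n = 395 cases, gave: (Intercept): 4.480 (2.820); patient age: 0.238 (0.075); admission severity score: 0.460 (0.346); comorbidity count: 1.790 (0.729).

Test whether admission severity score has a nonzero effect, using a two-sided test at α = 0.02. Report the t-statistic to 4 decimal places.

Read off: b = 0.460, SE = 0.346 for admission severity score.
H₀: β₁ = 0 vs H₁: β₁ ≠ 0.
t = 0.460 / 0.346 = 1.3295.
df = n − k − 1 = 395 − 3 − 1 = 391.
Two-sided p ≈ 0.1845, which is ≥ 0.02, so fail to reject H₀.
The data do not give significant evidence of an association between admission severity score and hospital length of stay, after adjusting for the other predictors.

t = 1.3295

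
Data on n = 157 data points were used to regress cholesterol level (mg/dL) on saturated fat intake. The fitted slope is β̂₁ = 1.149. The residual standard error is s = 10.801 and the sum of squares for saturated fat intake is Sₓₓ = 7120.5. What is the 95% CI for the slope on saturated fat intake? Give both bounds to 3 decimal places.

(0.896, 1.402)

SE(β̂₁) = s/√Sₓₓ = 10.801/√7120.5 = 0.128.
df = n − 2 = 155.
t* = t_{0.025, 155} = 1.975387.
Margin = t* × SE = 1.975387 × 0.128 = 0.25285.
CI: 1.149 ± 0.25285 → (0.896, 1.402).
With 95% confidence, each one-unit increase in saturated fat intake is associated with a change of between 0.896 and 1.402 mg/dL in cholesterol level.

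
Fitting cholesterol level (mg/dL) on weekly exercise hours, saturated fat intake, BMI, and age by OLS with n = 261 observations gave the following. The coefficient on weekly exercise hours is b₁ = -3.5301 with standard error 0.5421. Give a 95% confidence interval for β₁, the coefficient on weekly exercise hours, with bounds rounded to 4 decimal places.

(-4.5976, -2.4626)

df = n − k − 1 = 261 − 4 − 1 = 256.
t* = t_{0.025, 256} = 1.969274.
Margin = t* × SE = 1.969274 × 0.5421 = 1.067543.
CI: -3.5301 ± 1.067543 → (-4.5976, -2.4626).
With 95% confidence, each one-unit increase in weekly exercise hours is associated with a change of between -4.5976 and -2.4626 mg/dL in cholesterol level, holding the other predictors fixed.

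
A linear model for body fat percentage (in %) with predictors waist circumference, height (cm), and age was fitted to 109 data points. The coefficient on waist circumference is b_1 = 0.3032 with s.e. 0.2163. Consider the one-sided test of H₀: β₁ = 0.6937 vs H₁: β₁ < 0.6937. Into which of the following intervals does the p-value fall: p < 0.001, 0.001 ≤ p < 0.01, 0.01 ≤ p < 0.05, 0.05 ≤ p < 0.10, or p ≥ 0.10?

t = (0.3032 − 0.6937) / 0.2163 = -1.805.
df = n − k − 1 = 109 − 3 − 1 = 105.
One-sided p = P(T_{105} < t) ≈ 0.0369.
So 0.01 ≤ p < 0.05.

0.01 ≤ p < 0.05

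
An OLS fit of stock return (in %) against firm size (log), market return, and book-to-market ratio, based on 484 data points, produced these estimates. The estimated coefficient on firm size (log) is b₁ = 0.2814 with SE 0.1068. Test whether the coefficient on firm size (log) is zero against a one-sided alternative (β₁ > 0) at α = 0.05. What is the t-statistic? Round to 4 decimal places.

H₀: β₁ = 0 vs H₁: β₁ > 0.
t = (b₁ − β₁⁰)/SE = 0.2814 / 0.1068 = 2.6348.
df = n − k − 1 = 484 − 3 − 1 = 480.
One-sided p ≈ 0.0043, which is < 0.05, so reject H₀.
There is evidence that the true slope on firm size (log) is positive, holding the other predictors fixed.

t = 2.6348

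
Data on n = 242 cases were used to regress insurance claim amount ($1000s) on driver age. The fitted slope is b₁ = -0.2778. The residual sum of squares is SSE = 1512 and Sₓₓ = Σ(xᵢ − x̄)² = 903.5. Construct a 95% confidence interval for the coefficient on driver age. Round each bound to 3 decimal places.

MSE = SSE/(n − 2) = 1512/240 = 6.3.
SE(b₁) = √(MSE/Sₓₓ) = √(6.3/903.5) = 0.0835038.
df = n − 2 = 240.
t* = t_{0.025, 240} = 1.969898.
Margin = t* × SE = 1.969898 × 0.0835038 = 0.16449.
CI: -0.2778 ± 0.16449 → (-0.442, -0.113).
With 95% confidence, each one-unit increase in driver age is associated with a change of between -0.442 and -0.113 $1000s in insurance claim amount.

(-0.442, -0.113)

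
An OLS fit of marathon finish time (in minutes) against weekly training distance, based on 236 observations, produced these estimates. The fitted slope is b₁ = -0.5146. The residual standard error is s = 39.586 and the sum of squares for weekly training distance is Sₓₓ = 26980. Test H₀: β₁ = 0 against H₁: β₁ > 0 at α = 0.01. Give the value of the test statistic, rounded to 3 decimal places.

t = -2.135

SE(b₁) = s/√Sₓₓ = 39.586/√26980 = 0.241002.
t = -0.5146 / 0.241002 = -2.135.
df = n − 2 = 234.
One-sided p ≈ 0.9831, which is ≥ 0.01, so fail to reject H₀.
The data do not give significant evidence that the true slope on weekly training distance is positive.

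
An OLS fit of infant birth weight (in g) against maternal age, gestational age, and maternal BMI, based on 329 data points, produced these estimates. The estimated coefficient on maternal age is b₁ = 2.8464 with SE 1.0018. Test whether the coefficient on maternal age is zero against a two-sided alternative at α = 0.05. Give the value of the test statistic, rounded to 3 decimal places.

t = 2.841

H₀: β₁ = 0 vs H₁: β₁ ≠ 0.
t = (b₁ − β₁⁰)/SE = 2.8464 / 1.0018 = 2.841.
df = n − k − 1 = 329 − 3 − 1 = 325.
Two-sided p ≈ 0.0048, which is < 0.05, so reject H₀.
There is evidence that maternal age is associated with infant birth weight, holding the other predictors fixed.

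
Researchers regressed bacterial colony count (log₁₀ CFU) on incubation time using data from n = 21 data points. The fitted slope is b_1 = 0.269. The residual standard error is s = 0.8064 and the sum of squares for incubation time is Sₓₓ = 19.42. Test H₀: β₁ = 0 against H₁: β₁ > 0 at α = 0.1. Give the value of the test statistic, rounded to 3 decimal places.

SE(b_1) = s/√Sₓₓ = 0.8064/√19.42 = 0.182989.
t = 0.269 / 0.182989 = 1.470.
df = n − 2 = 19.
One-sided p ≈ 0.0790, which is < 0.1, so reject H₀.
There is evidence that the true slope on incubation time is positive.

t = 1.470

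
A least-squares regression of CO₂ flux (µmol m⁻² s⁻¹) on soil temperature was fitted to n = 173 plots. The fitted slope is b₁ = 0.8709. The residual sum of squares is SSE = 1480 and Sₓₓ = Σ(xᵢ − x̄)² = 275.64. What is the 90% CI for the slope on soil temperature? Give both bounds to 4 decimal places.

(0.5778, 1.1640)

MSE = SSE/(n − 2) = 1480/171 = 8.65497.
SE(b₁) = √(MSE/Sₓₓ) = √(8.65497/275.64) = 0.177199.
df = n − 2 = 171.
t* = t_{0.05, 171} = 1.653813.
Margin = t* × SE = 1.653813 × 0.177199 = 0.293054.
CI: 0.8709 ± 0.293054 → (0.5778, 1.1640).
With 90% confidence, each one-unit increase in soil temperature is associated with a change of between 0.5778 and 1.1640 µmol m⁻² s⁻¹ in CO₂ flux.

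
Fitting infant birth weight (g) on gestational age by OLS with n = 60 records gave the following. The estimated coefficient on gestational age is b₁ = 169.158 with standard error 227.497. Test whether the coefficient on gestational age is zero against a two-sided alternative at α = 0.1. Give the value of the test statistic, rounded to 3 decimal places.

t = 0.744

H₀: β₁ = 0 vs H₁: β₁ ≠ 0.
t = (b₁ − β₁⁰)/SE = 169.158 / 227.497 = 0.744.
df = n − 2 = 60 − 2 = 58.
Two-sided p ≈ 0.4601, which is ≥ 0.1, so fail to reject H₀.
The data do not give significant evidence of an association between gestational age and infant birth weight.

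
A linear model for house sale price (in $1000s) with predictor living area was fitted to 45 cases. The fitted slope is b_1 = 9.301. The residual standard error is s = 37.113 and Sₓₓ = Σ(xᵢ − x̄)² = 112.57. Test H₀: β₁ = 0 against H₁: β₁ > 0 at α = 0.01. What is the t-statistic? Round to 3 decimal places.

t = 2.659

SE(b_1) = s/√Sₓₓ = 37.113/√112.57 = 3.49796.
t = 9.301 / 3.49796 = 2.659.
df = n − 2 = 43.
One-sided p ≈ 0.0055, which is < 0.01, so reject H₀.
There is evidence that the true slope on living area is positive.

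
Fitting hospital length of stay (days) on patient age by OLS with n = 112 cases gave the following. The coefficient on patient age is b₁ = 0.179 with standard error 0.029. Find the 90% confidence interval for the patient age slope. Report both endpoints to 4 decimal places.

(0.1309, 0.2271)

df = n − 2 = 112 − 2 = 110.
t* = t_{0.05, 110} = 1.658824.
Margin = t* × SE = 1.658824 × 0.029 = 0.048106.
CI: 0.179 ± 0.048106 → (0.1309, 0.2271).
With 90% confidence, each one-unit increase in patient age is associated with a change of between 0.1309 and 0.2271 days in hospital length of stay.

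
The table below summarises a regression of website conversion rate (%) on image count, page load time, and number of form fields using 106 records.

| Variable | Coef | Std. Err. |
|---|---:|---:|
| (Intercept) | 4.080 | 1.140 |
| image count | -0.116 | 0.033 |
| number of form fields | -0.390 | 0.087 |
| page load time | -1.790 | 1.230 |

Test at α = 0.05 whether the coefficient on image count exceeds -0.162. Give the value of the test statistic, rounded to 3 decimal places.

t = 1.394

Read off: b = -0.116, SE = 0.033 for image count.
H₀: β₁ = -0.162 vs H₁: β₁ > -0.162.
t = (-0.116 − (-0.162)) / 0.033 = 1.394.
df = n − k − 1 = 106 − 3 − 1 = 102.
One-sided p ≈ 0.0832, which is ≥ 0.05, so fail to reject H₀.
The data do not give significant evidence that the true slope on image count exceeds -0.162 % per unit, holding the other predictors fixed.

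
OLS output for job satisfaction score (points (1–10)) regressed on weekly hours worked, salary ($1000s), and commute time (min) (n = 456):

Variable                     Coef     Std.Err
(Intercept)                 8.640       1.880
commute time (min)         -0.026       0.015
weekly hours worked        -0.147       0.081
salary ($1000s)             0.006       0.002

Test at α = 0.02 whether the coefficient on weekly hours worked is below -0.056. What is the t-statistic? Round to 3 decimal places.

t = -1.123

Read off: b = -0.147, SE = 0.081 for weekly hours worked.
H₀: β₁ = -0.056 vs H₁: β₁ < -0.056.
t = (-0.147 − (-0.056)) / 0.081 = -1.123.
df = n − k − 1 = 456 − 3 − 1 = 452.
One-sided p ≈ 0.1309, which is ≥ 0.02, so fail to reject H₀.
The data do not give significant evidence that the true slope on weekly hours worked is below -0.056 points (1–10) per unit, holding the other predictors fixed.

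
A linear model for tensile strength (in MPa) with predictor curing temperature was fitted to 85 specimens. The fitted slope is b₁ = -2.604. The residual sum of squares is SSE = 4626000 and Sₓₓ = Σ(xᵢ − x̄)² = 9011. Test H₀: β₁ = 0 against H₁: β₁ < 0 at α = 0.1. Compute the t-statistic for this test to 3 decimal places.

MSE = SSE/(n − 2) = 4626000/83 = 55734.9.
SE(b₁) = √(MSE/Sₓₓ) = √(55734.9/9011) = 2.48701.
t = -2.604 / 2.48701 = -1.047.
df = n − 2 = 83.
One-sided p ≈ 0.1491, which is ≥ 0.1, so fail to reject H₀.
The data do not give significant evidence that the true slope on curing temperature is negative.

t = -1.047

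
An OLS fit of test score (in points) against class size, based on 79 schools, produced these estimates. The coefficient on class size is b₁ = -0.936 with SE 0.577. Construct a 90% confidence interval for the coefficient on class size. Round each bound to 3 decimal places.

(-1.897, 0.025)

df = n − 2 = 79 − 2 = 77.
t* = t_{0.05, 77} = 1.664885.
Margin = t* × SE = 1.664885 × 0.577 = 0.96064.
CI: -0.936 ± 0.96064 → (-1.897, 0.025).
With 90% confidence, each one-unit increase in class size is associated with a change of between -1.897 and 0.025 points in test score.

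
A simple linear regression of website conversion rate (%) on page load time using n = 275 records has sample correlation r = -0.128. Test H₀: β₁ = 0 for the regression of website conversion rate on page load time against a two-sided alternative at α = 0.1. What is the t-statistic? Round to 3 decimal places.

t = -2.132

t = r·√(n − 2)/√(1 − r²) = -0.128·√273/√0.983616 = -2.132.
df = n − 2 = 273.
Two-sided p ≈ 0.0339, which is < 0.1, so reject H₀.
There is evidence of a linear association between page load time and website conversion rate.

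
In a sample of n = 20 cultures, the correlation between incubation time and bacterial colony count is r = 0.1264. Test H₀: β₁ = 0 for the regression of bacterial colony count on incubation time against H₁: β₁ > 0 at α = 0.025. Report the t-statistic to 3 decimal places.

t = 0.541

t = r·√(n − 2)/√(1 − r²) = 0.1264·√18/√0.984023 = 0.541.
df = n − 2 = 18.
One-sided p ≈ 0.2977, which is ≥ 0.025, so fail to reject H₀.
The data do not give significant evidence of a linear association between incubation time and bacterial colony count.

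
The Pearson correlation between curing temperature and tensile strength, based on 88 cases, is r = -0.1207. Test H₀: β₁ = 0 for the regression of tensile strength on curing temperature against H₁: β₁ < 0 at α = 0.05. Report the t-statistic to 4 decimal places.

t = r·√(n − 2)/√(1 − r²) = -0.1207·√86/√0.985432 = -1.1276.
df = n − 2 = 86.
One-sided p ≈ 0.1313, which is ≥ 0.05, so fail to reject H₀.
The data do not give significant evidence of a linear association between curing temperature and tensile strength.

t = -1.1276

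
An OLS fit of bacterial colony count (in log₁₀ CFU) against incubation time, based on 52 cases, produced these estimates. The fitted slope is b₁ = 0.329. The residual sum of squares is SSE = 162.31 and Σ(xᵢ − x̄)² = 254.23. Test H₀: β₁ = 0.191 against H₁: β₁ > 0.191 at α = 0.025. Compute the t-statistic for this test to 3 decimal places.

MSE = SSE/(n − 2) = 162.31/50 = 3.2462.
SE(b₁) = √(MSE/Sₓₓ) = √(3.2462/254.23) = 0.112999.
t = (0.329 − 0.191) / 0.112999 = 1.221.
df = n − 2 = 50.
One-sided p ≈ 0.1139, which is ≥ 0.025, so fail to reject H₀.
The data do not give significant evidence that the true slope on incubation time exceeds 0.191 log₁₀ CFU per unit.

t = 1.221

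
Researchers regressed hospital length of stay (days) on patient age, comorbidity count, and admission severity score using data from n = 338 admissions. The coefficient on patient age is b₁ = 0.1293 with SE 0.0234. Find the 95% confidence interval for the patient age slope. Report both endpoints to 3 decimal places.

(0.083, 0.175)

df = n − k − 1 = 338 − 3 − 1 = 334.
t* = t_{0.025, 334} = 1.967092.
Margin = t* × SE = 1.967092 × 0.0234 = 0.04603.
CI: 0.1293 ± 0.04603 → (0.083, 0.175).
With 95% confidence, each one-unit increase in patient age is associated with a change of between 0.083 and 0.175 days in hospital length of stay, holding the other predictors fixed.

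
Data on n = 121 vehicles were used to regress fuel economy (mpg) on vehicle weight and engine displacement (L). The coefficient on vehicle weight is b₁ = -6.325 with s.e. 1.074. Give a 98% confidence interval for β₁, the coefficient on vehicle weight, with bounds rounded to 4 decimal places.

df = n − k − 1 = 121 − 2 − 1 = 118.
t* = t_{0.01, 118} = 2.358365.
Margin = t* × SE = 2.358365 × 1.074 = 2.532884.
CI: -6.325 ± 2.532884 → (-8.8579, -3.7921).
With 98% confidence, each one-unit increase in vehicle weight is associated with a change of between -8.8579 and -3.7921 mpg in fuel economy, holding the other predictors fixed.

(-8.8579, -3.7921)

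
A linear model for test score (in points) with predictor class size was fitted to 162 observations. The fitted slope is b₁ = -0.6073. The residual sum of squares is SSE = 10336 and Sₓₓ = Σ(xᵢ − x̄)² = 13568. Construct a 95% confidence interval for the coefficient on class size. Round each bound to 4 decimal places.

MSE = SSE/(n − 2) = 10336/160 = 64.6.
SE(b₁) = √(MSE/Sₓₓ) = √(64.6/13568) = 0.0690015.
df = n − 2 = 160.
t* = t_{0.025, 160} = 1.974902.
Margin = t* × SE = 1.974902 × 0.0690015 = 0.136271.
CI: -0.6073 ± 0.136271 → (-0.7436, -0.4710).
With 95% confidence, each one-unit increase in class size is associated with a change of between -0.7436 and -0.4710 points in test score.

(-0.7436, -0.4710)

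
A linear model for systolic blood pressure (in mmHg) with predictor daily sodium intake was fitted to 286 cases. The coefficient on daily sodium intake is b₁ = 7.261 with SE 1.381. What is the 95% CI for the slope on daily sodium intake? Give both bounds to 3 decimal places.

df = n − 2 = 286 − 2 = 284.
t* = t_{0.025, 284} = 1.968352.
Margin = t* × SE = 1.968352 × 1.381 = 2.71829.
CI: 7.261 ± 2.71829 → (4.543, 9.979).
With 95% confidence, each one-unit increase in daily sodium intake is associated with a change of between 4.543 and 9.979 mmHg in systolic blood pressure.

(4.543, 9.979)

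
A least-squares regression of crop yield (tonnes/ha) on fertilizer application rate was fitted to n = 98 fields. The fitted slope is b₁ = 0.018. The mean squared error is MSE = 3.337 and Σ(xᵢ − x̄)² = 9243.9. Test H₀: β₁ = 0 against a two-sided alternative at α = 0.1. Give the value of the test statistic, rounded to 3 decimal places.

t = 0.947

SE(b₁) = √(MSE/Sₓₓ) = √(3.337/9243.9) = 0.0189999.
t = 0.018 / 0.0189999 = 0.947.
df = n − 2 = 96.
Two-sided p ≈ 0.3458, which is ≥ 0.1, so fail to reject H₀.
The data do not give significant evidence of an association between fertilizer application rate and crop yield.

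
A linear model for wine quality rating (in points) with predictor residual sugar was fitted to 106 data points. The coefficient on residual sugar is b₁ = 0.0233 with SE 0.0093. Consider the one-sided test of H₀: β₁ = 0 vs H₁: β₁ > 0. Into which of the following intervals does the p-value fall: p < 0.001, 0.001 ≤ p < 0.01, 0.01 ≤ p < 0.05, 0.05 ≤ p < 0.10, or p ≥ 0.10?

t = 0.0233 / 0.0093 = 2.505.
df = n − 2 = 106 − 2 = 104.
One-sided p = P(T_{104} > t) ≈ 0.0069.
So 0.001 ≤ p < 0.01.

0.001 ≤ p < 0.01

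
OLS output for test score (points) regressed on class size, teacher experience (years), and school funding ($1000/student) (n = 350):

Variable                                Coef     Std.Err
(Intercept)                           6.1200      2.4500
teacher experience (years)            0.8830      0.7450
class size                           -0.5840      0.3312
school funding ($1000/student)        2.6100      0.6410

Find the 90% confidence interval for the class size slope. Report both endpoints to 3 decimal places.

Read off: b = -0.5840, SE = 0.3312 for class size.
df = n − k − 1 = 350 − 3 − 1 = 346.
t* = t_{0.05, 346} = 1.649269.
Margin = t* × SE = 1.649269 × 0.3312 = 0.54624.
CI: -0.5840 ± 0.54624 → (-1.130, -0.038).

(-1.130, -0.038)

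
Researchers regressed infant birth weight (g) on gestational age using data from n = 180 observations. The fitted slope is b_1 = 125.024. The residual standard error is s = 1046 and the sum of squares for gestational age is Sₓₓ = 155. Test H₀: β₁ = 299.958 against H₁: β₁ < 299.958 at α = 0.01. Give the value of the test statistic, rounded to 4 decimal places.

SE(b_1) = s/√Sₓₓ = 1046/√155 = 84.0167.
t = (125.024 − 299.958) / 84.0167 = -2.0821.
df = n − 2 = 178.
One-sided p ≈ 0.0194, which is ≥ 0.01, so fail to reject H₀.
The data do not give significant evidence that the true slope on gestational age is below 299.958 g per unit.

t = -2.0821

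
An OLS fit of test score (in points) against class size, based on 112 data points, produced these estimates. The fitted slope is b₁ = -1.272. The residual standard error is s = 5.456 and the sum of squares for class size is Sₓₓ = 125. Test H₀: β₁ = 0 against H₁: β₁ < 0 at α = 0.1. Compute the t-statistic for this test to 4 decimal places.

SE(b₁) = s/√Sₓₓ = 5.456/√125 = 0.487999.
t = -1.272 / 0.487999 = -2.6066.
df = n − 2 = 110.
One-sided p ≈ 0.0052, which is < 0.1, so reject H₀.
There is evidence that the true slope on class size is negative.

t = -2.6066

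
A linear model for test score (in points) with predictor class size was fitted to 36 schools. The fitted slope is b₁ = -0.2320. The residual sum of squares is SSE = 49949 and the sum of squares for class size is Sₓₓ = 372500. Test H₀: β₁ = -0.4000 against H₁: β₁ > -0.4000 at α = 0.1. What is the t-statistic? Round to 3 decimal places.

t = 2.675

MSE = SSE/(n − 2) = 49949/34 = 1469.09.
SE(b₁) = √(MSE/Sₓₓ) = √(1469.09/372500) = 0.0628002.
t = (-0.2320 − (-0.4000)) / 0.0628002 = 2.675.
df = n − 2 = 34.
One-sided p ≈ 0.0057, which is < 0.1, so reject H₀.
There is evidence that the true slope on class size exceeds -0.4000 points per unit.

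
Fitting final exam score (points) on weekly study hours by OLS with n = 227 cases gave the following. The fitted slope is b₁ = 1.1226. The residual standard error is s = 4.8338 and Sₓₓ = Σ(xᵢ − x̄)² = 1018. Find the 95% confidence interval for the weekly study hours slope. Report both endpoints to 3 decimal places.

(0.824, 1.421)

SE(b₁) = s/√Sₓₓ = 4.8338/√1018 = 0.151501.
df = n − 2 = 225.
t* = t_{0.025, 225} = 1.970563.
Margin = t* × SE = 1.970563 × 0.151501 = 0.29854.
CI: 1.1226 ± 0.29854 → (0.824, 1.421).
With 95% confidence, each one-unit increase in weekly study hours is associated with a change of between 0.824 and 1.421 points in final exam score.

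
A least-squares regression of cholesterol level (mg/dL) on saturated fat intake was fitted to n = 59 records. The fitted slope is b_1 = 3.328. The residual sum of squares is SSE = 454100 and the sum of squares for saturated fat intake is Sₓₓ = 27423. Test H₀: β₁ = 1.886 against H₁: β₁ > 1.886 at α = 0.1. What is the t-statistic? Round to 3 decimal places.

MSE = SSE/(n − 2) = 454100/57 = 7966.67.
SE(b_1) = √(MSE/Sₓₓ) = √(7966.67/27423) = 0.53899.
t = (3.328 − 1.886) / 0.53899 = 2.675.
df = n − 2 = 57.
One-sided p ≈ 0.0049, which is < 0.1, so reject H₀.
There is evidence that the true slope on saturated fat intake exceeds 1.886 mg/dL per unit.

t = 2.675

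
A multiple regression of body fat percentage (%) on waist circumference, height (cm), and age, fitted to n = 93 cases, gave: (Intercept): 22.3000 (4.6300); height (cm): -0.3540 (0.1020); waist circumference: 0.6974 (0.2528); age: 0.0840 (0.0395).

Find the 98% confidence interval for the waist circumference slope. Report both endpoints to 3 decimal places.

Read off: b = 0.6974, SE = 0.2528 for waist circumference.
df = n − k − 1 = 93 − 3 − 1 = 89.
t* = t_{0.01, 89} = 2.368979.
Margin = t* × SE = 2.368979 × 0.2528 = 0.59888.
CI: 0.6974 ± 0.59888 → (0.099, 1.296).

(0.099, 1.296)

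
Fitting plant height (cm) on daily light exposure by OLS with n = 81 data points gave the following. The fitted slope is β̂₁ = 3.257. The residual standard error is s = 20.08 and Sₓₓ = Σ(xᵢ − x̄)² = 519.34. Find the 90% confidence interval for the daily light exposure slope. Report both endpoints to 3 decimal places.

(1.790, 4.724)

SE(β̂₁) = s/√Sₓₓ = 20.08/√519.34 = 0.881126.
df = n − 2 = 79.
t* = t_{0.05, 79} = 1.664371.
Margin = t* × SE = 1.664371 × 0.881126 = 1.46652.
CI: 3.257 ± 1.46652 → (1.790, 4.724).
With 90% confidence, each one-unit increase in daily light exposure is associated with a change of between 1.790 and 4.724 cm in plant height.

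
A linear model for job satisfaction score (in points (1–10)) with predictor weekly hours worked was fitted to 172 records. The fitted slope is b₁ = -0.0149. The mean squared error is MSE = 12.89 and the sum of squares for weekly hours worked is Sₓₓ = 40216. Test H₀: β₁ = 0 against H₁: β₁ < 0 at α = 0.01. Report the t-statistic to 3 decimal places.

t = -0.832

SE(b₁) = √(MSE/Sₓₓ) = √(12.89/40216) = 0.017903.
t = -0.0149 / 0.017903 = -0.832.
df = n − 2 = 170.
One-sided p ≈ 0.2032, which is ≥ 0.01, so fail to reject H₀.
The data do not give significant evidence that the true slope on weekly hours worked is negative.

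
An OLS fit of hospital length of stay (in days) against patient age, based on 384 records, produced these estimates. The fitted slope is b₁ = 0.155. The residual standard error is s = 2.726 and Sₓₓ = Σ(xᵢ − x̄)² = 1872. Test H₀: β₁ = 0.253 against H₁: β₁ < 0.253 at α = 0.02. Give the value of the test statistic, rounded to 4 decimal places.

t = -1.5554

SE(b₁) = s/√Sₓₓ = 2.726/√1872 = 0.0630047.
t = (0.155 − 0.253) / 0.0630047 = -1.5554.
df = n − 2 = 382.
One-sided p ≈ 0.0603, which is ≥ 0.02, so fail to reject H₀.
The data do not give significant evidence that the true slope on patient age is below 0.253 days per unit.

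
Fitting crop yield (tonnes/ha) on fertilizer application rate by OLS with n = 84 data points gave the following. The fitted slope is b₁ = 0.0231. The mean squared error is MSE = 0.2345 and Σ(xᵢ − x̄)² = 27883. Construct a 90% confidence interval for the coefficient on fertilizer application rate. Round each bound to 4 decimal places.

SE(b₁) = √(MSE/Sₓₓ) = √(0.2345/27883) = 0.00290002.
df = n − 2 = 82.
t* = t_{0.05, 82} = 1.663649.
Margin = t* × SE = 1.663649 × 0.00290002 = 0.004825.
CI: 0.0231 ± 0.004825 → (0.0183, 0.0279).
With 90% confidence, each one-unit increase in fertilizer application rate is associated with a change of between 0.0183 and 0.0279 tonnes/ha in crop yield.

(0.0183, 0.0279)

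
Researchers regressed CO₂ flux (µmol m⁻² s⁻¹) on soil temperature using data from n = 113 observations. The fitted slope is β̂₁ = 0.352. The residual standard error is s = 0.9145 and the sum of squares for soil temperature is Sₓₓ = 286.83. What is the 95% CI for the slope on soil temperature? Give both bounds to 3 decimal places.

SE(β̂₁) = s/√Sₓₓ = 0.9145/√286.83 = 0.0539972.
df = n − 2 = 111.
t* = t_{0.025, 111} = 1.981567.
Margin = t* × SE = 1.981567 × 0.0539972 = 0.10700.
CI: 0.352 ± 0.10700 → (0.245, 0.459).
With 95% confidence, each one-unit increase in soil temperature is associated with a change of between 0.245 and 0.459 µmol m⁻² s⁻¹ in CO₂ flux.

(0.245, 0.459)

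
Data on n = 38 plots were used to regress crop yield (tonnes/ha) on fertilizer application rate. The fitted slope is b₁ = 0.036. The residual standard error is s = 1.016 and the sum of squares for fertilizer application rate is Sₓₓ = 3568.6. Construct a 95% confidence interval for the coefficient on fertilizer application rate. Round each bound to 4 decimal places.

SE(b₁) = s/√Sₓₓ = 1.016/√3568.6 = 0.0170077.
df = n − 2 = 36.
t* = t_{0.025, 36} = 2.028094.
Margin = t* × SE = 2.028094 × 0.0170077 = 0.034493.
CI: 0.036 ± 0.034493 → (0.0015, 0.0705).
With 95% confidence, each one-unit increase in fertilizer application rate is associated with a change of between 0.0015 and 0.0705 tonnes/ha in crop yield.

(0.0015, 0.0705)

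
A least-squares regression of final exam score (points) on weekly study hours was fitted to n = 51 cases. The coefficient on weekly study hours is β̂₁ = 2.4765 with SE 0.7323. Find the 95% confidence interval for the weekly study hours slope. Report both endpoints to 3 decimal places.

df = n − 2 = 51 − 2 = 49.
t* = t_{0.025, 49} = 2.009575.
Margin = t* × SE = 2.009575 × 0.7323 = 1.47161.
CI: 2.4765 ± 1.47161 → (1.005, 3.948).
With 95% confidence, each one-unit increase in weekly study hours is associated with a change of between 1.005 and 3.948 points in final exam score.

(1.005, 3.948)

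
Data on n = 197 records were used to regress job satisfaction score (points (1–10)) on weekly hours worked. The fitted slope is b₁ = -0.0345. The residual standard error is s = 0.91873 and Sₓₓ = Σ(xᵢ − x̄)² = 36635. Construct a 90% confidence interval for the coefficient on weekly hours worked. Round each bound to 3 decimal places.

SE(b₁) = s/√Sₓₓ = 0.91873/√36635 = 0.00479998.
df = n − 2 = 195.
t* = t_{0.05, 195} = 1.652705.
Margin = t* × SE = 1.652705 × 0.00479998 = 0.00793.
CI: -0.0345 ± 0.00793 → (-0.042, -0.027).
With 90% confidence, each one-unit increase in weekly hours worked is associated with a change of between -0.042 and -0.027 points (1–10) in job satisfaction score.

(-0.042, -0.027)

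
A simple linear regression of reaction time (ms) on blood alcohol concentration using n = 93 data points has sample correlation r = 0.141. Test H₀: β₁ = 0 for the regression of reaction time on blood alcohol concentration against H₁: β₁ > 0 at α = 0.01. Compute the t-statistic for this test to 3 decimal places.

t = r·√(n − 2)/√(1 − r²) = 0.141·√91/√0.980119 = 1.359.
df = n − 2 = 91.
One-sided p ≈ 0.0888, which is ≥ 0.01, so fail to reject H₀.
The data do not give significant evidence of a linear association between blood alcohol concentration and reaction time.

t = 1.359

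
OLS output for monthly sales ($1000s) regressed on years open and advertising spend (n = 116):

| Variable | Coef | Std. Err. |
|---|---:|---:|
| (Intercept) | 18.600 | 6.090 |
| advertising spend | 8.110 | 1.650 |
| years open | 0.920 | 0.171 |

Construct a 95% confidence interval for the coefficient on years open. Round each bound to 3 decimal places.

(0.581, 1.259)

Read off: b = 0.920, SE = 0.171 for years open.
df = n − k − 1 = 116 − 2 − 1 = 113.
t* = t_{0.025, 113} = 1.98118.
Margin = t* × SE = 1.98118 × 0.171 = 0.33878.
CI: 0.920 ± 0.33878 → (0.581, 1.259).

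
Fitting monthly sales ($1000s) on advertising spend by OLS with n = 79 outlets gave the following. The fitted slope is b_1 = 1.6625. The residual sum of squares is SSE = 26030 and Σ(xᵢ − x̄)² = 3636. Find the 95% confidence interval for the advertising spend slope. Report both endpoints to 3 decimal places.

(1.055, 2.270)

MSE = SSE/(n − 2) = 26030/77 = 338.052.
SE(b_1) = √(MSE/Sₓₓ) = √(338.052/3636) = 0.304916.
df = n − 2 = 77.
t* = t_{0.025, 77} = 1.991254.
Margin = t* × SE = 1.991254 × 0.304916 = 0.60716.
CI: 1.6625 ± 0.60716 → (1.055, 2.270).
With 95% confidence, each one-unit increase in advertising spend is associated with a change of between 1.055 and 2.270 $1000s in monthly sales.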